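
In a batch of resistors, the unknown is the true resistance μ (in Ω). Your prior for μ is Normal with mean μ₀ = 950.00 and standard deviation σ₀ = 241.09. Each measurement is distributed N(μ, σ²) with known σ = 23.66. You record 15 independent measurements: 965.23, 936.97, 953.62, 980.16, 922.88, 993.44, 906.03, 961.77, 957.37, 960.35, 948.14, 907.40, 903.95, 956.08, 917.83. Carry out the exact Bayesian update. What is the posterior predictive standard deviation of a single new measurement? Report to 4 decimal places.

24.4355

For Normal data with known variance σ², a Normal(μ₀, σ₀²) prior on μ is conjugate. Posterior precision = 1/σ₀² + n/σ²; posterior mean is the precision-weighted average of μ₀ and x̄.
σ₀² = 241.09² = 58124.3881, σ² = 23.66² = 559.7956; σ² + n·σ₀² = 559.7956 + 15·58124.3881 = 872425.6171.
Posterior precision = 1/σ₀² + n/σ² = 1/58124.3881 + 15/559.7956 = (σ² + n·σ₀²)/(σ₀²σ²) = 872425.6171/(58124.3881·559.7956); posterior variance σₙ² = σ₀²σ²/(σ² + n·σ₀²) = 58124.3881·559.7956/872425.6171 = 37.295760.
Predictive variance for one new observation = σₙ² + σ² = 58124.3881·559.7956/872425.6171 + 559.7956 = σ²·(σ₀² + 872425.6171)/872425.6171 = 559.7956·930550.0052/872425.6171 = 597.091360; SD = √(559.7956·930550.0052/872425.6171) = 24.4355.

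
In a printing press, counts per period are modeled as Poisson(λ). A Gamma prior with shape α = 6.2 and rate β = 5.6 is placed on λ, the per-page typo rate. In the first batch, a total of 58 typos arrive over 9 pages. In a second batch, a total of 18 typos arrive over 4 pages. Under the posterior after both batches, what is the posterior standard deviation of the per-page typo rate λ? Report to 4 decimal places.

0.4874

With a Gamma(shape α, rate β) prior, the Poisson likelihood is conjugate: the posterior is Gamma(α + ΣXᵢ, β + n).
After batch 1: Gamma(α+S, β+n) = Gamma(6.2+58, 5.6+9) = Gamma(64.2, 14.6).
After batch 2: Gamma(α+S, β+n) = Gamma(64.2+18, 14.6+4) = Gamma(82.2, 18.6).
SD = √α/β = √82.2/18.6 = 0.4874.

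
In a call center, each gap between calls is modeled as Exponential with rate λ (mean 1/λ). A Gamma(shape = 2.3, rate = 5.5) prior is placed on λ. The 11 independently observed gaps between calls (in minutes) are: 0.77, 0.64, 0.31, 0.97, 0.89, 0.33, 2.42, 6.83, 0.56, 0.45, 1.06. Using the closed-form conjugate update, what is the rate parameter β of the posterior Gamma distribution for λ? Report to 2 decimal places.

20.73

With a Gamma(shape α, rate β) prior on the exponential rate λ, the posterior after n observations with total T = Σxᵢ is Gamma(α+n, β+T).
Sum of observations T = 15.23 minutes; n = 11.
Posterior: Gamma(2.3+11, 5.5+15.23) = Gamma(13.3, 20.73).
Posterior β = 20.73.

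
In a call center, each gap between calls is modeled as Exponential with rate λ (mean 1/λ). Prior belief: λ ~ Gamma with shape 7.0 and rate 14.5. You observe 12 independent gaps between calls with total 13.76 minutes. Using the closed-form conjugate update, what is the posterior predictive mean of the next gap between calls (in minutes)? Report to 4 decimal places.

With a Gamma(shape α, rate β) prior on the exponential rate λ, the posterior after n observations with total T = Σxᵢ is Gamma(α+n, β+T).
Posterior: Gamma(7.0+12, 14.5+13.76) = Gamma(19.0, 28.26).
The predictive distribution for the next observation is Lomax; its mean is β/(α−1) = 28.26/18.0 = 1.5700.

1.5700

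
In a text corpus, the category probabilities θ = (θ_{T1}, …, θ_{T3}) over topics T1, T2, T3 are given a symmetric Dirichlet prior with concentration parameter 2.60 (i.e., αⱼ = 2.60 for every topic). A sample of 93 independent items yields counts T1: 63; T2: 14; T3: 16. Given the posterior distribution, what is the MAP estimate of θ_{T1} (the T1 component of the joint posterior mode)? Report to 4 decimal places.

0.6605

The Dirichlet prior is conjugate to the Multinomial likelihood: each posterior αⱼ = prior αⱼ + observed count nⱼ.
Posterior concentration: (65.60, 16.60, 18.60), total = 100.80.
Joint mode component: (α_{T1}−1)/(Σα−K) = 64.60/97.80 = 0.6605.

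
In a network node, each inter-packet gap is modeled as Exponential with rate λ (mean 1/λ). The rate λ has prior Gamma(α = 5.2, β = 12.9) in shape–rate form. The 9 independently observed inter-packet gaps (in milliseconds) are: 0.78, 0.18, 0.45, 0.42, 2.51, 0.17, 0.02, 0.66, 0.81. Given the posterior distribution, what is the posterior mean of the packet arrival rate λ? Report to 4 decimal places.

0.7513

With a Gamma(shape α, rate β) prior on the exponential rate λ, the posterior after n observations with total T = Σxᵢ is Gamma(α+n, β+T).
Sum of observations T = 6.00 milliseconds; n = 9.
Posterior: Gamma(5.2+9, 12.9+6.00) = Gamma(14.2, 18.90).
Posterior mean of λ = α/β = 14.2/18.90 = 0.7513.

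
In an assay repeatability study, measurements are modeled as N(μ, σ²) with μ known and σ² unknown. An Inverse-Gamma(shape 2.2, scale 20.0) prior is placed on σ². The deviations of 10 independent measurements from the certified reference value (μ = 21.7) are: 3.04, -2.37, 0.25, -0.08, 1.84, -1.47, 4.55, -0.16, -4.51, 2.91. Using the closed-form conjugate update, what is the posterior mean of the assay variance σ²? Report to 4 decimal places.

With known mean μ and an Inverse-Gamma(α, β) prior on σ², the Normal likelihood is conjugate: posterior is Inv-Gamma(α + n/2, β + Σ(xᵢ−μ)²/2).
Σ(xᵢ−μ)² = (3.04)² + (-2.37)² + (0.25)² + (-0.08)² + (1.84)² + (-1.47)² + (4.55)² + (-0.16)² + (-4.51)² + (2.91)² = 70.0102.
Posterior: Inv-Gamma(2.2 + 10/2, 20.0 + 70.0102/2) = Inv-Gamma(7.20, 55.00510).
E[σ²|data] = β/(α−1) = 55.00510/6.20 = 8.8718.

8.8718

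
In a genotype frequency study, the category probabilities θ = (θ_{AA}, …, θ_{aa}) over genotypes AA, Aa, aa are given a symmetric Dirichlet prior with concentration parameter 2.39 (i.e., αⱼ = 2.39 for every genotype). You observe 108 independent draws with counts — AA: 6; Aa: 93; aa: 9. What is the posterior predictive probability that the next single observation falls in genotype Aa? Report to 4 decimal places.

The Dirichlet prior is conjugate to the Multinomial likelihood: each posterior αⱼ = prior αⱼ + observed count nⱼ.
Posterior concentration: (8.39, 95.39, 11.39), total = 115.17.
P(next = Aa | data) = α_{Aa}/Σα = 0.8283.

0.8283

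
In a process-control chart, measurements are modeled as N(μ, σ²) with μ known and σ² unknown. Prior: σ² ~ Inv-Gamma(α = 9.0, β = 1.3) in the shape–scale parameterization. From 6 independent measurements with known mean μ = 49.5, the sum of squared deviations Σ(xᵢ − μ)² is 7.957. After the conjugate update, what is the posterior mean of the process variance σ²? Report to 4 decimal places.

With known mean μ and an Inverse-Gamma(α, β) prior on σ², the Normal likelihood is conjugate: posterior is Inv-Gamma(α + n/2, β + Σ(xᵢ−μ)²/2).
Posterior: Inv-Gamma(9.0 + 6/2, 1.3 + 7.957/2) = Inv-Gamma(12.00, 5.2785).
E[σ²|data] = β/(α−1) = 5.2785/11.00 = 0.4799.

0.4799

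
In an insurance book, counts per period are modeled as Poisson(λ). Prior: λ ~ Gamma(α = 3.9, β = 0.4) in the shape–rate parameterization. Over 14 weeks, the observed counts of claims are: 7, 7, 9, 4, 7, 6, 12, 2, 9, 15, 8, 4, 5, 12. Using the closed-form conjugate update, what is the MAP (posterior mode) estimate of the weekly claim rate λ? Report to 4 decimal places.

7.6319

With a Gamma(shape α, rate β) prior, the Poisson likelihood is conjugate: the posterior is Gamma(α + ΣXᵢ, β + n).
Sum of counts S = 107 over n = 14 weeks.
Posterior: Gamma(α+S, β+n) = Gamma(3.9+107, 0.4+14) = Gamma(110.9, 14.4).
Mode of Gamma(α,β) for α≥1 is (α−1)/β = 109.9/14.4 = 7.6319.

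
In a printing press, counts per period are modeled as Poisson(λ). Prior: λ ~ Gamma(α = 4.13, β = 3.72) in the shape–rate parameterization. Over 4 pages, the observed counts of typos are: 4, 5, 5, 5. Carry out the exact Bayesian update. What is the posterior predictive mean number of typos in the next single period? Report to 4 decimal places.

2.9961

With a Gamma(shape α, rate β) prior, the Poisson likelihood is conjugate: the posterior is Gamma(α + ΣXᵢ, β + n).
Sum of counts S = 19 over n = 4 pages.
Posterior: Gamma(α+S, β+n) = Gamma(4.13+19, 3.72+4) = Gamma(23.13, 7.72).
The predictive distribution for one future period is NegBinom with mean α/β = 2.9961.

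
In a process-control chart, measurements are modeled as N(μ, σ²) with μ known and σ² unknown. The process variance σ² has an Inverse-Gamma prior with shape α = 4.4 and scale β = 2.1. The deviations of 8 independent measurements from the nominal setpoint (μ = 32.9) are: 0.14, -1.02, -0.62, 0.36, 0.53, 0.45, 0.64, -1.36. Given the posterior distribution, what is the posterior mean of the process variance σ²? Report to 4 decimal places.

0.5754

With known mean μ and an Inverse-Gamma(α, β) prior on σ², the Normal likelihood is conjugate: posterior is Inv-Gamma(α + n/2, β + Σ(xᵢ−μ)²/2).
Σ(xᵢ−μ)² = (0.14)² + (-1.02)² + (-0.62)² + (0.36)² + (0.53)² + (0.45)² + (0.64)² + (-1.36)² = 4.3166.
Posterior: Inv-Gamma(4.4 + 8/2, 2.1 + 4.3166/2) = Inv-Gamma(8.40, 4.25830).
E[σ²|data] = β/(α−1) = 4.25830/7.40 = 0.5754.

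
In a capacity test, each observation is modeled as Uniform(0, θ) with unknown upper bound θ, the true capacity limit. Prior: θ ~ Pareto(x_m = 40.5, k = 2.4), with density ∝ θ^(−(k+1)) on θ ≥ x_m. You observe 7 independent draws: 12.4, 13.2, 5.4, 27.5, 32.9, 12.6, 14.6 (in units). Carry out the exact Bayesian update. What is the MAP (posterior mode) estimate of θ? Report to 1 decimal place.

A Pareto(scale x_m, shape k) prior on the upper bound θ of Uniform(0, θ) is conjugate: posterior is Pareto(max(x_m, max xᵢ), k + n).
Sample maximum = 32.9; prior scale x_m = 40.5 → posterior scale = max = 40.5.
Posterior shape = 2.4 + 7 = 9.4.
The Pareto density is decreasing on [x_m, ∞), so the mode is x_m = 40.5.

40.5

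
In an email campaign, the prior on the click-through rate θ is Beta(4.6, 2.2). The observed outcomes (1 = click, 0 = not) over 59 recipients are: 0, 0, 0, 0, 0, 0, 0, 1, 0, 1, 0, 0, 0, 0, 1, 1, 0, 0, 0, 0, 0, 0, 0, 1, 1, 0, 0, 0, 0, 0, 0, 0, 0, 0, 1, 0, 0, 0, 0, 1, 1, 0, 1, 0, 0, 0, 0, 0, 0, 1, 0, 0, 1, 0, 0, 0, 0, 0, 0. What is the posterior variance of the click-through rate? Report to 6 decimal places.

The Beta prior is conjugate to a Binomial/Bernoulli likelihood; the update adds successes to α and failures to β.
Posterior: Beta(α+k, β+n−k) = Beta(4.6+12, 2.2+47) = Beta(16.6, 49.2).
Var = αβ/((α+β)²(α+β+1)) = 16.6·49.2/(65.8²·66.8) = 0.002824.

0.002824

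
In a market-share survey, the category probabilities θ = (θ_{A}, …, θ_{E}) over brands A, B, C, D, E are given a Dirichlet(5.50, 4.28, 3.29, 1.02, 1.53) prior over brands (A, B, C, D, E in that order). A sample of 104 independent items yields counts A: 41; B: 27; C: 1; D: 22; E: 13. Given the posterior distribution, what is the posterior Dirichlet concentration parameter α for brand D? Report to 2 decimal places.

The Dirichlet prior is conjugate to the Multinomial likelihood: each posterior αⱼ = prior αⱼ + observed count nⱼ.
Posterior concentration: (46.50, 31.28, 4.29, 23.02, 14.53), total = 119.62.
α_{D} = 1.02 + 22 = 23.02.

23.02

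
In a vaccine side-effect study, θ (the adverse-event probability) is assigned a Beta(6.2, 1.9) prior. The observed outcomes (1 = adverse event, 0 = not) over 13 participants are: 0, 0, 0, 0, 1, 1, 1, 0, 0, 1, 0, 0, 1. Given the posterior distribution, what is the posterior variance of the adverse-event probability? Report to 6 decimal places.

0.011269

The Beta prior is conjugate to a Binomial/Bernoulli likelihood; the update adds successes to α and failures to β.
Posterior: Beta(α+k, β+n−k) = Beta(6.2+5, 1.9+8) = Beta(11.2, 9.9).
Var = αβ/((α+β)²(α+β+1)) = 11.2·9.9/(21.1²·22.1) = 0.011269.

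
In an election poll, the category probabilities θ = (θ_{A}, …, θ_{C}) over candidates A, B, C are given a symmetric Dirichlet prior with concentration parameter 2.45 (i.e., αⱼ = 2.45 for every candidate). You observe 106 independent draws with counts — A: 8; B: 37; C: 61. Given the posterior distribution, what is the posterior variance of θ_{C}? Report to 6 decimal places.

The Dirichlet prior is conjugate to the Multinomial likelihood: each posterior αⱼ = prior αⱼ + observed count nⱼ.
Posterior concentration: (10.45, 39.45, 63.45), total = 113.35.
Var[θ_j] = α_j(Σα−α_j)/((Σα)²(Σα+1)) = 63.45·49.90/(113.35²·114.35) = 0.002155.

0.002155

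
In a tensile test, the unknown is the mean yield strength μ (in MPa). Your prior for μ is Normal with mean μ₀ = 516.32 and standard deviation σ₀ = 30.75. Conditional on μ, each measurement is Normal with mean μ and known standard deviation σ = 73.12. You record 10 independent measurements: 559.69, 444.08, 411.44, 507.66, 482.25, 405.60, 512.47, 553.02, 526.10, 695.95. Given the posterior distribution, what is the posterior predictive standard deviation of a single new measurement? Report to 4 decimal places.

For Normal data with known variance σ², a Normal(μ₀, σ₀²) prior on μ is conjugate. Posterior precision = 1/σ₀² + n/σ²; posterior mean is the precision-weighted average of μ₀ and x̄.
σ₀² = 30.75² = 945.5625, σ² = 73.12² = 5346.5344; σ² + n·σ₀² = 5346.5344 + 10·945.5625 = 14802.1594.
Posterior precision = 1/σ₀² + n/σ² = 1/945.5625 + 10/5346.5344 = (σ² + n·σ₀²)/(σ₀²σ²) = 14802.1594/(945.5625·5346.5344); posterior variance σₙ² = σ₀²σ²/(σ² + n·σ₀²) = 945.5625·5346.5344/14802.1594 = 341.536819.
Predictive variance for one new observation = σₙ² + σ² = 945.5625·5346.5344/14802.1594 + 5346.5344 = σ²·(σ₀² + 14802.1594)/14802.1594 = 5346.5344·15747.7219/14802.1594 = 5688.071219; SD = √(5346.5344·15747.7219/14802.1594) = 75.4193.

75.4193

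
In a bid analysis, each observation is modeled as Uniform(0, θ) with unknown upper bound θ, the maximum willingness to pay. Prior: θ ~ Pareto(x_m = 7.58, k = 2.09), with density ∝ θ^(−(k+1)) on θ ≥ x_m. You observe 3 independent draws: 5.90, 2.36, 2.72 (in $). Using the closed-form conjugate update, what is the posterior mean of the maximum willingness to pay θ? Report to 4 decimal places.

A Pareto(scale x_m, shape k) prior on the upper bound θ of Uniform(0, θ) is conjugate: posterior is Pareto(max(x_m, max xᵢ), k + n).
Sample maximum = 5.90; prior scale x_m = 7.58 → posterior scale = max = 7.58.
Posterior shape = 2.09 + 3 = 5.09.
E[θ|data] = k·x_m/(k−1) = 5.09·7.58/4.09 = 9.4333.

9.4333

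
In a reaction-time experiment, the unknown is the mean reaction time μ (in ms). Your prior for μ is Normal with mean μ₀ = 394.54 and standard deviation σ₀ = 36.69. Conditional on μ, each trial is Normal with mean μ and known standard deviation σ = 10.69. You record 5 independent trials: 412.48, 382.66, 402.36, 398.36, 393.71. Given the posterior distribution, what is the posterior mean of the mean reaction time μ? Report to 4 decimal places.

397.8577

For Normal data with known variance σ², a Normal(μ₀, σ₀²) prior on μ is conjugate. Posterior precision = 1/σ₀² + n/σ²; posterior mean is the precision-weighted average of μ₀ and x̄.
Σxᵢ = 412.48 + 382.66 + 402.36 + 398.36 + 393.71 = 1989.57, so n·x̄ = 1989.57.
σ₀² = 36.69² = 1346.1561, σ² = 10.69² = 114.2761; σ² + n·σ₀² = 114.2761 + 5·1346.1561 = 6845.0566.
Posterior mean = (μ₀/σ₀² + n·x̄/σ²)/(1/σ₀² + n/σ²) = (σ²·μ₀ + σ₀²·n·x̄)/(σ² + n·σ₀²) = (114.2761·394.54 + 1346.1561·1989.57)/6845.0566 = 2723358.284371/6845.0566 = 397.8577.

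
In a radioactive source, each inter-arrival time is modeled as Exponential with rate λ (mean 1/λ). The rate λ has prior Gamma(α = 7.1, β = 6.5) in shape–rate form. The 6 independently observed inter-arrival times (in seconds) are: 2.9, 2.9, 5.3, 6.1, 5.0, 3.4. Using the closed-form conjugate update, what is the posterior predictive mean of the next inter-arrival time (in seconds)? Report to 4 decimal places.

With a Gamma(shape α, rate β) prior on the exponential rate λ, the posterior after n observations with total T = Σxᵢ is Gamma(α+n, β+T).
Sum of observations T = 25.6 seconds; n = 6.
Posterior: Gamma(7.1+6, 6.5+25.6) = Gamma(13.1, 32.1).
The predictive distribution for the next observation is Lomax; its mean is β/(α−1) = 32.1/12.1 = 2.6529.

2.6529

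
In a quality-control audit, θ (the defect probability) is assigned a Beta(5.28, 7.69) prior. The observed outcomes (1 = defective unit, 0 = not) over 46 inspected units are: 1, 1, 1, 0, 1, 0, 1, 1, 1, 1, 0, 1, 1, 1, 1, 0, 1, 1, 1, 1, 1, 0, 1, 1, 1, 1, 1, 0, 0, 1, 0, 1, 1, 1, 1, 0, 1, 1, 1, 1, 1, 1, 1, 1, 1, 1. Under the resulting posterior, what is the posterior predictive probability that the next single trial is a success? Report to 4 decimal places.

The Beta prior is conjugate to a Binomial/Bernoulli likelihood; the update adds successes to α and failures to β.
Posterior: Beta(α+k, β+n−k) = Beta(5.28+37, 7.69+9) = Beta(42.28, 16.69).
For a single future Bernoulli trial, P(success | data) = α/(α+β) = 0.7170.

0.7170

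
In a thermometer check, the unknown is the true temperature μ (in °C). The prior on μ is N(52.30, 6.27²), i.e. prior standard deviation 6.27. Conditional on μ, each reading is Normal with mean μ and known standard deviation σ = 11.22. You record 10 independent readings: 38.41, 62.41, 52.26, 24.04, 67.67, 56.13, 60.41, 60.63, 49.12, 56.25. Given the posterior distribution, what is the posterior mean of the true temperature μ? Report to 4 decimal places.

52.6280

For Normal data with known variance σ², a Normal(μ₀, σ₀²) prior on μ is conjugate. Posterior precision = 1/σ₀² + n/σ²; posterior mean is the precision-weighted average of μ₀ and x̄.
Σxᵢ = 38.41 + 62.41 + 52.26 + 24.04 + 67.67 + 56.13 + 60.41 + 60.63 + 49.12 + 56.25 = 527.33, so n·x̄ = 527.33.
σ₀² = 6.27² = 39.3129, σ² = 11.22² = 125.8884; σ² + n·σ₀² = 125.8884 + 10·39.3129 = 519.0174.
Posterior mean = (μ₀/σ₀² + n·x̄/σ²)/(1/σ₀² + n/σ²) = (σ²·μ₀ + σ₀²·n·x̄)/(σ² + n·σ₀²) = (125.8884·52.30 + 39.3129·527.33)/519.0174 = 27314.834877/519.0174 = 52.6280.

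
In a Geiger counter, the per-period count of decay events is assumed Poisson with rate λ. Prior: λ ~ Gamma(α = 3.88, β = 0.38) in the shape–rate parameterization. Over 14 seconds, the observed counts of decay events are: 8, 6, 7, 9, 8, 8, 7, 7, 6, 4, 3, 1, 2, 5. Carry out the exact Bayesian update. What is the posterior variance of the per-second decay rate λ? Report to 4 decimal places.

With a Gamma(shape α, rate β) prior, the Poisson likelihood is conjugate: the posterior is Gamma(α + ΣXᵢ, β + n).
Sum of counts S = 81 over n = 14 seconds.
Posterior: Gamma(α+S, β+n) = Gamma(3.88+81, 0.38+14) = Gamma(84.88, 14.38).
Var = α/β² = 84.88/14.38² = 0.4105.

0.4105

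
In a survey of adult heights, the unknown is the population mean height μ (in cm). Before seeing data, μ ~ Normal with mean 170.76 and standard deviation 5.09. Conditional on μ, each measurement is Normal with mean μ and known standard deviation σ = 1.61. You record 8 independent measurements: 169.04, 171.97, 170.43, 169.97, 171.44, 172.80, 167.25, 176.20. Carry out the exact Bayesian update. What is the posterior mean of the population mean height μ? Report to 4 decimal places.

171.1328

For Normal data with known variance σ², a Normal(μ₀, σ₀²) prior on μ is conjugate. Posterior precision = 1/σ₀² + n/σ²; posterior mean is the precision-weighted average of μ₀ and x̄.
Σxᵢ = 169.04 + 171.97 + 170.43 + 169.97 + 171.44 + 172.80 + 167.25 + 176.20 = 1369.1, so n·x̄ = 1369.1.
σ₀² = 5.09² = 25.9081, σ² = 1.61² = 2.5921; σ² + n·σ₀² = 2.5921 + 8·25.9081 = 209.8569.
Posterior mean = (μ₀/σ₀² + n·x̄/σ²)/(1/σ₀² + n/σ²) = (σ²·μ₀ + σ₀²·n·x̄)/(σ² + n·σ₀²) = (2.5921·170.76 + 25.9081·1369.1)/209.8569 = 35913.406706/209.8569 = 171.1328.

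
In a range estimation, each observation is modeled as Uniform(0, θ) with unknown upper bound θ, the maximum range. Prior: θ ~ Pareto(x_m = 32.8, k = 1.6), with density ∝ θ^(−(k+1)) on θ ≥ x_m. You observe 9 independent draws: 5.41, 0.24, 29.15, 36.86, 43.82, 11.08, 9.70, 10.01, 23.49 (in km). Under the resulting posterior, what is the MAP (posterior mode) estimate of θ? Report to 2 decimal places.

A Pareto(scale x_m, shape k) prior on the upper bound θ of Uniform(0, θ) is conjugate: posterior is Pareto(max(x_m, max xᵢ), k + n).
Sample maximum = 43.82; prior scale x_m = 32.8 → posterior scale = max = 43.82.
Posterior shape = 1.6 + 9 = 10.6.
The Pareto density is decreasing on [x_m, ∞), so the mode is x_m = 43.82.

43.82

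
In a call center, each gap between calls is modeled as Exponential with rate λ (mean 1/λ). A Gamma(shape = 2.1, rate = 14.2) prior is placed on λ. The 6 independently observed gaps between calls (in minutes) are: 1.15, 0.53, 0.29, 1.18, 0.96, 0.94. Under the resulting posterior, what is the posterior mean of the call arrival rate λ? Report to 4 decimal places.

With a Gamma(shape α, rate β) prior on the exponential rate λ, the posterior after n observations with total T = Σxᵢ is Gamma(α+n, β+T).
Sum of observations T = 5.05 minutes; n = 6.
Posterior: Gamma(2.1+6, 14.2+5.05) = Gamma(8.1, 19.25).
Posterior mean of λ = α/β = 8.1/19.25 = 0.4208.

0.4208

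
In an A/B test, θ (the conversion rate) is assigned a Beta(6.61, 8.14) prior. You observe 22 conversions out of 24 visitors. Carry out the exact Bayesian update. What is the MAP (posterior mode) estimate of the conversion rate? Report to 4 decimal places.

0.7513

The Beta prior is conjugate to a Binomial/Bernoulli likelihood; the update adds successes to α and failures to β.
Posterior: Beta(α+k, β+n−k) = Beta(6.61+22, 8.14+2) = Beta(28.61, 10.14).
Mode of Beta(a,b) for a,b>1 is (a−1)/(a+b−2) = 27.61/36.75 = 0.7513.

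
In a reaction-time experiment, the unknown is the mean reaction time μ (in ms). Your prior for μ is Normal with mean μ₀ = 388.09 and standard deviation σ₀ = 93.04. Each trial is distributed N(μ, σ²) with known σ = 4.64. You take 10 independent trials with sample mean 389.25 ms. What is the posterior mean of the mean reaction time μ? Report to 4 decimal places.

389.2497

For Normal data with known variance σ², a Normal(μ₀, σ₀²) prior on μ is conjugate. Posterior precision = 1/σ₀² + n/σ²; posterior mean is the precision-weighted average of μ₀ and x̄.
n·x̄ = 10·389.25 = 3892.5.
σ₀² = 93.04² = 8656.4416, σ² = 4.64² = 21.5296; σ² + n·σ₀² = 21.5296 + 10·8656.4416 = 86585.9456.
Posterior mean = (μ₀/σ₀² + n·x̄/σ²)/(1/σ₀² + n/σ²) = (σ²·μ₀ + σ₀²·n·x̄)/(σ² + n·σ₀²) = (21.5296·388.09 + 8656.4416·3892.5)/86585.9456 = 33703554.350464/86585.9456 = 389.2497.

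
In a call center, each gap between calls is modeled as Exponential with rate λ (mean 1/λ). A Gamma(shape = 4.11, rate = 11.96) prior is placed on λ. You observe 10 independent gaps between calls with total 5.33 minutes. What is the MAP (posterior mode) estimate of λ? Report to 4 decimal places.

With a Gamma(shape α, rate β) prior on the exponential rate λ, the posterior after n observations with total T = Σxᵢ is Gamma(α+n, β+T).
Posterior: Gamma(4.11+10, 11.96+5.33) = Gamma(14.11, 17.29).
Mode = (α−1)/β = 0.7582.

0.7582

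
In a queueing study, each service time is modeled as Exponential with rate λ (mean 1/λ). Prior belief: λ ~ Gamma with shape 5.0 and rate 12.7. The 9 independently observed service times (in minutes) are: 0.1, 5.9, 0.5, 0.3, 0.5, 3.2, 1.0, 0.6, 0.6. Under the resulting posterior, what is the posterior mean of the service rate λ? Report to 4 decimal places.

0.5512

With a Gamma(shape α, rate β) prior on the exponential rate λ, the posterior after n observations with total T = Σxᵢ is Gamma(α+n, β+T).
Sum of observations T = 12.7 minutes; n = 9.
Posterior: Gamma(5.0+9, 12.7+12.7) = Gamma(14.0, 25.4).
Posterior mean of λ = α/β = 14.0/25.4 = 0.5512.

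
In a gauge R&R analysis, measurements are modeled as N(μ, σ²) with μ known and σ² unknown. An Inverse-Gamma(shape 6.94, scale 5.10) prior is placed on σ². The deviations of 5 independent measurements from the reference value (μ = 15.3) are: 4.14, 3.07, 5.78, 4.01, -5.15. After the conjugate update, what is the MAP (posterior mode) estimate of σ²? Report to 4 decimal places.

With known mean μ and an Inverse-Gamma(α, β) prior on σ², the Normal likelihood is conjugate: posterior is Inv-Gamma(α + n/2, β + Σ(xᵢ−μ)²/2).
Σ(xᵢ−μ)² = (4.14)² + (3.07)² + (5.78)² + (4.01)² + (-5.15)² = 102.5755.
Posterior: Inv-Gamma(6.94 + 5/2, 5.10 + 102.5755/2) = Inv-Gamma(9.44, 56.38775).
Mode = β/(α+1) = 56.38775/10.44 = 5.4011.

5.4011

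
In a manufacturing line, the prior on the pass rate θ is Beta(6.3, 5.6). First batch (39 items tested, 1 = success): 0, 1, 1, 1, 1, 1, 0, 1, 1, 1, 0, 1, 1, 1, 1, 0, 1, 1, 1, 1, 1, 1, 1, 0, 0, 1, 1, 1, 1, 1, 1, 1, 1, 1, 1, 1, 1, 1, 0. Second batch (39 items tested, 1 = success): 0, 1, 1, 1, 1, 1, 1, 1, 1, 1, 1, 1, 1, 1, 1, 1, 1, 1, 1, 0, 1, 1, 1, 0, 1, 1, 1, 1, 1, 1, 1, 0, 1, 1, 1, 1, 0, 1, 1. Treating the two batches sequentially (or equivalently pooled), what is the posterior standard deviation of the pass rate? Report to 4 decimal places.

0.0416

The Beta prior is conjugate to a Binomial/Bernoulli likelihood; the update adds successes to α and failures to β.
After batch 1: Beta(6.3+32, 5.6+7) = Beta(38.3, 12.6).
After batch 2: Beta(38.3+34, 12.6+5) = Beta(72.3, 17.6).
Var = αβ/((α+β)²(α+β+1)) = 72.3·17.6/(89.9²·90.9) = 0.00173208; SD = √0.00173208 = 0.0416.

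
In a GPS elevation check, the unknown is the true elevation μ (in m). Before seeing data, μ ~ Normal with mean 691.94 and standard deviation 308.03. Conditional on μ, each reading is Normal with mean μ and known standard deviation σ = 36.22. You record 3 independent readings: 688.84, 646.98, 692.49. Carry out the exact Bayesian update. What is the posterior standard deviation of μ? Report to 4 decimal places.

20.8636

For Normal data with known variance σ², a Normal(μ₀, σ₀²) prior on μ is conjugate. Posterior precision = 1/σ₀² + n/σ²; posterior mean is the precision-weighted average of μ₀ and x̄.
σ₀² = 308.03² = 94882.4809, σ² = 36.22² = 1311.8884; σ² + n·σ₀² = 1311.8884 + 3·94882.4809 = 285959.3311.
Posterior precision = 1/σ₀² + n/σ² = 1/94882.4809 + 3/1311.8884 = (σ² + n·σ₀²)/(σ₀²σ²) = 285959.3311/(94882.4809·1311.8884); posterior variance σₙ² = σ₀²σ²/(σ² + n·σ₀²) = 94882.4809·1311.8884/285959.3311 = 435.289961.
Posterior SD = √σₙ² = √(94882.4809·1311.8884/285959.3311) = 20.8636.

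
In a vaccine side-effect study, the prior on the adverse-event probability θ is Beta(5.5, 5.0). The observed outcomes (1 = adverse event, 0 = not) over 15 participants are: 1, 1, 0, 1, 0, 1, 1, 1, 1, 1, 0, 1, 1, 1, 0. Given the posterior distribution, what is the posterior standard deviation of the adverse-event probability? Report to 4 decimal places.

The Beta prior is conjugate to a Binomial/Bernoulli likelihood; the update adds successes to α and failures to β.
Posterior: Beta(α+k, β+n−k) = Beta(5.5+11, 5.0+4) = Beta(16.5, 9.0).
Var = αβ/((α+β)²(α+β+1)) = 16.5·9.0/(25.5²·26.5) = 0.00861788; SD = √0.00861788 = 0.0928.

0.0928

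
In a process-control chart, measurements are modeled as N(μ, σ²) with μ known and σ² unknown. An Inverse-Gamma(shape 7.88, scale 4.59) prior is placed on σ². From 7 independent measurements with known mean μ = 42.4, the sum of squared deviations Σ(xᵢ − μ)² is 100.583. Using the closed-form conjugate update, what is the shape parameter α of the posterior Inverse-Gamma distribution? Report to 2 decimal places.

With known mean μ and an Inverse-Gamma(α, β) prior on σ², the Normal likelihood is conjugate: posterior is Inv-Gamma(α + n/2, β + Σ(xᵢ−μ)²/2).
Posterior: Inv-Gamma(7.88 + 7/2, 4.59 + 100.583/2) = Inv-Gamma(11.38, 54.8815).
Posterior α = 11.38.

11.38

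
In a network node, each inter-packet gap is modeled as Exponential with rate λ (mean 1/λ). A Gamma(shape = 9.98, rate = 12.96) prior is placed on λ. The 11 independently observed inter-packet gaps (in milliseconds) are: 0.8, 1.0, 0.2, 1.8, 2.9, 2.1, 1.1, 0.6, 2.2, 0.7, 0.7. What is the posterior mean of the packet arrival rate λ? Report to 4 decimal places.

0.7753

With a Gamma(shape α, rate β) prior on the exponential rate λ, the posterior after n observations with total T = Σxᵢ is Gamma(α+n, β+T).
Sum of observations T = 14.1 milliseconds; n = 11.
Posterior: Gamma(9.98+11, 12.96+14.1) = Gamma(20.98, 27.06).
Posterior mean of λ = α/β = 20.98/27.06 = 0.7753.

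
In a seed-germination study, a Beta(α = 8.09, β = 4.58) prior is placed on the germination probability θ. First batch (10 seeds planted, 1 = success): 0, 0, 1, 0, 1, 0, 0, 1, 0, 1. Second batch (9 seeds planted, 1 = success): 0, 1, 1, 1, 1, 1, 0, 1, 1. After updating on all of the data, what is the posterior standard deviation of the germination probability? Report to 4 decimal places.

0.0856

The Beta prior is conjugate to a Binomial/Bernoulli likelihood; the update adds successes to α and failures to β.
After batch 1: Beta(8.09+4, 4.58+6) = Beta(12.09, 10.58).
After batch 2: Beta(12.09+7, 10.58+2) = Beta(19.09, 12.58).
Var = αβ/((α+β)²(α+β+1)) = 19.09·12.58/(31.67²·32.67) = 0.00732894; SD = √0.00732894 = 0.0856.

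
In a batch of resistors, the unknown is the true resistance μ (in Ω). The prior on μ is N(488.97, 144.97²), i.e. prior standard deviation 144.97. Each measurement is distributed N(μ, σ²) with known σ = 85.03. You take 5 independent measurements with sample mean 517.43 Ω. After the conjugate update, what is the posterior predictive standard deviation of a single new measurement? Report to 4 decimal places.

92.6447

For Normal data with known variance σ², a Normal(μ₀, σ₀²) prior on μ is conjugate. Posterior precision = 1/σ₀² + n/σ²; posterior mean is the precision-weighted average of μ₀ and x̄.
σ₀² = 144.97² = 21016.3009, σ² = 85.03² = 7230.1009; σ² + n·σ₀² = 7230.1009 + 5·21016.3009 = 112311.6054.
Posterior precision = 1/σ₀² + n/σ² = 1/21016.3009 + 5/7230.1009 = (σ² + n·σ₀²)/(σ₀²σ²) = 112311.6054/(21016.3009·7230.1009); posterior variance σₙ² = σ₀²σ²/(σ² + n·σ₀²) = 21016.3009·7230.1009/112311.6054 = 1352.932099.
Predictive variance for one new observation = σₙ² + σ² = 21016.3009·7230.1009/112311.6054 + 7230.1009 = σ²·(σ₀² + 112311.6054)/112311.6054 = 7230.1009·133327.9063/112311.6054 = 8583.032999; SD = √(7230.1009·133327.9063/112311.6054) = 92.6447.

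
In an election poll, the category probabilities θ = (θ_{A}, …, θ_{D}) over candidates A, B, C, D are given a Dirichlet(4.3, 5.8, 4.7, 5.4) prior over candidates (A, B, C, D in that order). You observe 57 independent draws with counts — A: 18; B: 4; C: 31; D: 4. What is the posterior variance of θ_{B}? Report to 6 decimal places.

0.001417

The Dirichlet prior is conjugate to the Multinomial likelihood: each posterior αⱼ = prior αⱼ + observed count nⱼ.
Posterior concentration: (22.3, 9.8, 35.7, 9.4), total = 77.2.
Var[θ_j] = α_j(Σα−α_j)/((Σα)²(Σα+1)) = 9.8·67.4/(77.2²·78.2) = 0.001417.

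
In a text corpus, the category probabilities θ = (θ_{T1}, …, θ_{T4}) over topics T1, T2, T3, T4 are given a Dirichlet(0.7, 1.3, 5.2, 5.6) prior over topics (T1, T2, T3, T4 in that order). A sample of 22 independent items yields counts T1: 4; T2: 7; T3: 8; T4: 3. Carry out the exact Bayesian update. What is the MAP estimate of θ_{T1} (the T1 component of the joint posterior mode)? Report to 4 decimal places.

0.1201

The Dirichlet prior is conjugate to the Multinomial likelihood: each posterior αⱼ = prior αⱼ + observed count nⱼ.
Posterior concentration: (4.7, 8.3, 13.2, 8.6), total = 34.8.
Joint mode component: (α_{T1}−1)/(Σα−K) = 3.7/30.8 = 0.1201.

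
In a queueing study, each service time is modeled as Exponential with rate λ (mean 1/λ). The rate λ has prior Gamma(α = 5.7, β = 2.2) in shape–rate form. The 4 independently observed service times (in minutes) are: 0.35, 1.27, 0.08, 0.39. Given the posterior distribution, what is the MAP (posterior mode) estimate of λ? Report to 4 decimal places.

With a Gamma(shape α, rate β) prior on the exponential rate λ, the posterior after n observations with total T = Σxᵢ is Gamma(α+n, β+T).
Sum of observations T = 2.09 minutes; n = 4.
Posterior: Gamma(5.7+4, 2.2+2.09) = Gamma(9.7, 4.29).
Mode = (α−1)/β = 2.0280.

2.0280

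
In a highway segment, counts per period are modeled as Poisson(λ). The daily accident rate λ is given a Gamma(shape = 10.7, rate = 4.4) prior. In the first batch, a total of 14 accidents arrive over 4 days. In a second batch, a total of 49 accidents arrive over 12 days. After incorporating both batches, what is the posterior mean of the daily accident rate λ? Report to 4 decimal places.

3.6127

With a Gamma(shape α, rate β) prior, the Poisson likelihood is conjugate: the posterior is Gamma(α + ΣXᵢ, β + n).
After batch 1: Gamma(α+S, β+n) = Gamma(10.7+14, 4.4+4) = Gamma(24.7, 8.4).
After batch 2: Gamma(α+S, β+n) = Gamma(24.7+49, 8.4+12) = Gamma(73.7, 20.4).
Posterior mean = α/β = 73.7/20.4 = 3.6127.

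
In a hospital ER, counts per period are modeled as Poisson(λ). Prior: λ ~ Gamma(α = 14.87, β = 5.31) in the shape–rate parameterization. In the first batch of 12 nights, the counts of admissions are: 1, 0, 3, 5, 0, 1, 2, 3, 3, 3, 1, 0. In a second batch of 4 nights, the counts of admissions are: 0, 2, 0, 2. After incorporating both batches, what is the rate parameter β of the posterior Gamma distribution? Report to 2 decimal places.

With a Gamma(shape α, rate β) prior, the Poisson likelihood is conjugate: the posterior is Gamma(α + ΣXᵢ, β + n).
Batch 1: sum of counts S = 22 over n = 12 nights.
After batch 1: Gamma(α+S, β+n) = Gamma(14.87+22, 5.31+12) = Gamma(36.87, 17.31).
Batch 2: sum of counts S = 4 over n = 4 nights.
After batch 2: Gamma(α+S, β+n) = Gamma(36.87+4, 17.31+4) = Gamma(40.87, 21.31).
Posterior β = 21.31.

21.31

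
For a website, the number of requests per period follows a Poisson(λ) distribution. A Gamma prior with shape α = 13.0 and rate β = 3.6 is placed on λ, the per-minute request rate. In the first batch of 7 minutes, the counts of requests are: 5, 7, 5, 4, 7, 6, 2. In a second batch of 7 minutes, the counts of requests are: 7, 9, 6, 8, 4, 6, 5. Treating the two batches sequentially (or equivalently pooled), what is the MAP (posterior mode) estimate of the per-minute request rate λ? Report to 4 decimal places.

5.2841

With a Gamma(shape α, rate β) prior, the Poisson likelihood is conjugate: the posterior is Gamma(α + ΣXᵢ, β + n).
Batch 1: sum of counts S = 36 over n = 7 minutes.
After batch 1: Gamma(α+S, β+n) = Gamma(13.0+36, 3.6+7) = Gamma(49.0, 10.6).
Batch 2: sum of counts S = 45 over n = 7 minutes.
After batch 2: Gamma(α+S, β+n) = Gamma(49.0+45, 10.6+7) = Gamma(94.0, 17.6).
Mode of Gamma(α,β) for α≥1 is (α−1)/β = 93.0/17.6 = 5.2841.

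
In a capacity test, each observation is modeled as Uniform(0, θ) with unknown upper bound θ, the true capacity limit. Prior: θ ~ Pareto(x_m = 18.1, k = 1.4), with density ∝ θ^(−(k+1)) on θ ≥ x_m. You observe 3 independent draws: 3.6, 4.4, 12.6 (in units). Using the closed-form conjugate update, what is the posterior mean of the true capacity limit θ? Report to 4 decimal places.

23.4235

A Pareto(scale x_m, shape k) prior on the upper bound θ of Uniform(0, θ) is conjugate: posterior is Pareto(max(x_m, max xᵢ), k + n).
Sample maximum = 12.6; prior scale x_m = 18.1 → posterior scale = max = 18.1.
Posterior shape = 1.4 + 3 = 4.4.
E[θ|data] = k·x_m/(k−1) = 4.4·18.1/3.4 = 23.4235.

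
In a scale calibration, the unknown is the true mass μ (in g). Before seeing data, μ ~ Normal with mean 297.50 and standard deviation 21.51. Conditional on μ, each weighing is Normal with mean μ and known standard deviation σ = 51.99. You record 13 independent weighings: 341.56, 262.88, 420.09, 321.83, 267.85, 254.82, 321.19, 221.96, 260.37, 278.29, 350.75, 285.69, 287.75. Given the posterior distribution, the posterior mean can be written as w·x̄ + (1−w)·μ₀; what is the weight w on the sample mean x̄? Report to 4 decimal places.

For Normal data with known variance σ², a Normal(μ₀, σ₀²) prior on μ is conjugate. Posterior precision = 1/σ₀² + n/σ²; posterior mean is the precision-weighted average of μ₀ and x̄.
σ₀² = 21.51² = 462.6801, σ² = 51.99² = 2702.9601. Prior precision 1/σ₀² = 1/462.6801; data precision n/σ² = 13/2702.9601.
w = (n/σ²)/(1/σ₀² + n/σ²) = n·σ₀²/(σ² + n·σ₀²) = 13·462.6801/(2702.9601 + 13·462.6801) = 6014.8413/8717.8014 = 0.6899.

0.6899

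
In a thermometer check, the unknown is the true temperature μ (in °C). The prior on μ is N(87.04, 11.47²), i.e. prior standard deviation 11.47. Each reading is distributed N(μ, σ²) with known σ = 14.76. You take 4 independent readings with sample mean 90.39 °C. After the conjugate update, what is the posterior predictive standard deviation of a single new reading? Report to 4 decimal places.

16.0117

For Normal data with known variance σ², a Normal(μ₀, σ₀²) prior on μ is conjugate. Posterior precision = 1/σ₀² + n/σ²; posterior mean is the precision-weighted average of μ₀ and x̄.
σ₀² = 11.47² = 131.5609, σ² = 14.76² = 217.8576; σ² + n·σ₀² = 217.8576 + 4·131.5609 = 744.1012.
Posterior precision = 1/σ₀² + n/σ² = 1/131.5609 + 4/217.8576 = (σ² + n·σ₀²)/(σ₀²σ²) = 744.1012/(131.5609·217.8576); posterior variance σₙ² = σ₀²σ²/(σ² + n·σ₀²) = 131.5609·217.8576/744.1012 = 38.518339.
Predictive variance for one new observation = σₙ² + σ² = 131.5609·217.8576/744.1012 + 217.8576 = σ²·(σ₀² + 744.1012)/744.1012 = 217.8576·875.6621/744.1012 = 256.375939; SD = √(217.8576·875.6621/744.1012) = 16.0117.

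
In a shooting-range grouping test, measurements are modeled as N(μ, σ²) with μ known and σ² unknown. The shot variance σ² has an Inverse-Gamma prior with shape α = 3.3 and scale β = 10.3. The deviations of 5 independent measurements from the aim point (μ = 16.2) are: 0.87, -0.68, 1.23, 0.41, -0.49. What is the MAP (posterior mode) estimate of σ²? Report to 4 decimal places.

With known mean μ and an Inverse-Gamma(α, β) prior on σ², the Normal likelihood is conjugate: posterior is Inv-Gamma(α + n/2, β + Σ(xᵢ−μ)²/2).
Σ(xᵢ−μ)² = (0.87)² + (-0.68)² + (1.23)² + (0.41)² + (-0.49)² = 3.1404.
Posterior: Inv-Gamma(3.3 + 5/2, 10.3 + 3.1404/2) = Inv-Gamma(5.80, 11.87020).
Mode = β/(α+1) = 11.87020/6.80 = 1.7456.

1.7456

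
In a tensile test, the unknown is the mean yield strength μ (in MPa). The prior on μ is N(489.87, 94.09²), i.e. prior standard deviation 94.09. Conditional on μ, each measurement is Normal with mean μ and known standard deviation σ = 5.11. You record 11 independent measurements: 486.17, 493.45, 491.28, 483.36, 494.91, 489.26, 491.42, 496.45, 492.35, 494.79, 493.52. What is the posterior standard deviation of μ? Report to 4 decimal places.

For Normal data with known variance σ², a Normal(μ₀, σ₀²) prior on μ is conjugate. Posterior precision = 1/σ₀² + n/σ²; posterior mean is the precision-weighted average of μ₀ and x̄.
σ₀² = 94.09² = 8852.9281, σ² = 5.11² = 26.1121; σ² + n·σ₀² = 26.1121 + 11·8852.9281 = 97408.3212.
Posterior precision = 1/σ₀² + n/σ² = 1/8852.9281 + 11/26.1121 = (σ² + n·σ₀²)/(σ₀²σ²) = 97408.3212/(8852.9281·26.1121); posterior variance σₙ² = σ₀²σ²/(σ² + n·σ₀²) = 8852.9281·26.1121/97408.3212 = 2.373191.
Posterior SD = √σₙ² = √(8852.9281·26.1121/97408.3212) = 1.5405.

1.5405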